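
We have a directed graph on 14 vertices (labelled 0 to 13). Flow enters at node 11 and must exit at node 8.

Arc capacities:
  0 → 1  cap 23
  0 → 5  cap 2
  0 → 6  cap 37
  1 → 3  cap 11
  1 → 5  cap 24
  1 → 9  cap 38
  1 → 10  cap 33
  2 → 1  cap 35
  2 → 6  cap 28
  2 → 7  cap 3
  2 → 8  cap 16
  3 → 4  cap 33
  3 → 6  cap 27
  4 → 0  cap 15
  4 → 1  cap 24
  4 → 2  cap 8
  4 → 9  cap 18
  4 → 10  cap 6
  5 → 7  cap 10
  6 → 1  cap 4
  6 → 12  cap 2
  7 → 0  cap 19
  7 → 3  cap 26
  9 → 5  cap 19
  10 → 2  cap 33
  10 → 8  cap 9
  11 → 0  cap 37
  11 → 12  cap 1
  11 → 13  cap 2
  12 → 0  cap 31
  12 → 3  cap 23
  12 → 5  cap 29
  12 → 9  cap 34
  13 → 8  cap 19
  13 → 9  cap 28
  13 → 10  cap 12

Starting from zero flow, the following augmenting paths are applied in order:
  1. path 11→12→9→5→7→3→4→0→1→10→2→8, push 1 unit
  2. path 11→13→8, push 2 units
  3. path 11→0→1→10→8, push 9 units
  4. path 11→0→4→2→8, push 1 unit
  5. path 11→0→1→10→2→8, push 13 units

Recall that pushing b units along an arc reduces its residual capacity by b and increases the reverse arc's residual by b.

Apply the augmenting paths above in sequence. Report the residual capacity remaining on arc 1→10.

after path 1 (11→12→9→5→7→3→4→0→1→10→2→8, push 1): res(1,10)=32
after path 2 (11→13→8, push 2): res(1,10)=32
after path 3 (11→0→1→10→8, push 9): res(1,10)=23
after path 4 (11→0→4→2→8, push 1): res(1,10)=23
after path 5 (11→0→1→10→2→8, push 13): res(1,10)=10

Residual capacity of (1,10): 10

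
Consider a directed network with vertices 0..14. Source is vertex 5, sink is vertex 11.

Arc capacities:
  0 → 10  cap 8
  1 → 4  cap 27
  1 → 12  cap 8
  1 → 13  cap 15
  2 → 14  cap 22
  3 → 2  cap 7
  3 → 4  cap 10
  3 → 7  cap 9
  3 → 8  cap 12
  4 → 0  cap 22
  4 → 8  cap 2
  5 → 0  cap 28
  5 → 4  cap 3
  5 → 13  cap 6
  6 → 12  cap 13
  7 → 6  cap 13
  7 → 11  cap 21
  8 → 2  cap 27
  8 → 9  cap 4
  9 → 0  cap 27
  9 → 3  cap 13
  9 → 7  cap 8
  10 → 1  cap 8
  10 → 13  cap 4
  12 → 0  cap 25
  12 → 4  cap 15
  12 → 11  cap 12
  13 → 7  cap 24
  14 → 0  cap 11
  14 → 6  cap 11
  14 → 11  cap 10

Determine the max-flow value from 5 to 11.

augment #1: 5→13→7→11 bottleneck 6, total now 6
augment #2: 5→0→10→1→12→11 bottleneck 8, total now 14
augment #3: 5→4→8→2→14→11 bottleneck 2, total now 16

Maximum flow value: 16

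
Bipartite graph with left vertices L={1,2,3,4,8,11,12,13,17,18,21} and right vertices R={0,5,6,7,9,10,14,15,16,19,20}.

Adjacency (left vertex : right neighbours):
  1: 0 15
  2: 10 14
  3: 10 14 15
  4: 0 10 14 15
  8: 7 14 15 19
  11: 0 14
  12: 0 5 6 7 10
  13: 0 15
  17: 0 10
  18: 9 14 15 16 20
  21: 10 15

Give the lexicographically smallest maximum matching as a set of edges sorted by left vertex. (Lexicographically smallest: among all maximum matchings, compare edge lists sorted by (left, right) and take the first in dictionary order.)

|M| = 7 (so the lex-smallest maximum matching has 7 edges)
process left vertices in ascending order; for each, take the smallest-labelled available neighbour that still permits 7 edges overall, or leave it unmatched if none does
lex-smallest matching: {1-0, 2-10, 3-14, 4-15, 8-7, 12-5, 18-9}

Lex-smallest maximum matching: {(1,0), (2,10), (3,14), (4,15), (8,7), (12,5), (18,9)}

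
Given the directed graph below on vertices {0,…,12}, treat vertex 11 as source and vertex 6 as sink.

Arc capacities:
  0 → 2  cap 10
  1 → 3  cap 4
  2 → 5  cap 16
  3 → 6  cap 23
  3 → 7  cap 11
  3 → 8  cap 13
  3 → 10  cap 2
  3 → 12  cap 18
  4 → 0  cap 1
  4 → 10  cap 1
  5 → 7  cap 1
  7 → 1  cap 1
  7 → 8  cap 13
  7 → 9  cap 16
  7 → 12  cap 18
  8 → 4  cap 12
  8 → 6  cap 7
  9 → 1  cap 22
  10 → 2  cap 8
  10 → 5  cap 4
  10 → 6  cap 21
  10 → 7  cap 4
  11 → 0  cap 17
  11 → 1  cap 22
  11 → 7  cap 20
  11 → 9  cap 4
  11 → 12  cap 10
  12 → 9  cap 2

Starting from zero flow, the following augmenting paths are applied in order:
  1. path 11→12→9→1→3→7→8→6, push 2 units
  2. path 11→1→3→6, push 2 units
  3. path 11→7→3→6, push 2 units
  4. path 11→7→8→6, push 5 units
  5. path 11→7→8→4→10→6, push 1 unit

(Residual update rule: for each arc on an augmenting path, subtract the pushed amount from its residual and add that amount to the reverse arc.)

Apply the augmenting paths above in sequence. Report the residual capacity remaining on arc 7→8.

after path 1 (11→12→9→1→3→7→8→6, push 2): res(7,8)=11
after path 2 (11→1→3→6, push 2): res(7,8)=11
after path 3 (11→7→3→6, push 2): res(7,8)=11
after path 4 (11→7→8→6, push 5): res(7,8)=6
after path 5 (11→7→8→4→10→6, push 1): res(7,8)=5

Residual capacity of (7,8): 5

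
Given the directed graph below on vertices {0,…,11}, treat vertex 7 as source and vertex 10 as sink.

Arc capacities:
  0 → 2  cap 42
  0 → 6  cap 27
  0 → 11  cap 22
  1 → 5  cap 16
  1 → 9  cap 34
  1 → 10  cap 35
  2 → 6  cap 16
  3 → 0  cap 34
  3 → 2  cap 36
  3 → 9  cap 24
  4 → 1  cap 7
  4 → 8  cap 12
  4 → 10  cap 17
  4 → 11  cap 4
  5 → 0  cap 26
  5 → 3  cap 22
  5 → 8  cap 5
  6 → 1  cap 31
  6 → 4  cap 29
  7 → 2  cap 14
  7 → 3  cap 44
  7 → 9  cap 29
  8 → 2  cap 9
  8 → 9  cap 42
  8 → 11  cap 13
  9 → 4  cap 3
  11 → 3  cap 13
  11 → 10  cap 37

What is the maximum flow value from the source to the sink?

augment #1: 7→9→4→10 bottleneck 3, total now 3
augment #2: 7→2→6→1→10 bottleneck 14, total now 17
augment #3: 7→3→0→11→10 bottleneck 22, total now 39
augment #4: 7→3→0→6→1→10 bottleneck 12, total now 51
augment #5: 7→3→2→6→1→10 bottleneck 2, total now 53

Maximum flow value: 53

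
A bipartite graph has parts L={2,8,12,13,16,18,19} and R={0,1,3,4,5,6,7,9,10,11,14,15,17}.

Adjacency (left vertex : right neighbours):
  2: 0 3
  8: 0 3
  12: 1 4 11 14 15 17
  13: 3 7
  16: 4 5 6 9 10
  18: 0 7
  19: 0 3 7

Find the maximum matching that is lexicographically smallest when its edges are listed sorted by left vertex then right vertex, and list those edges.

|M| = 5 (so the lex-smallest maximum matching has 5 edges)
process left vertices in ascending order; for each, take the smallest-labelled available neighbour that still permits 5 edges overall, or leave it unmatched if none does
lex-smallest matching: {2-0, 8-3, 12-1, 13-7, 16-4}

Lex-smallest maximum matching: {(2,0), (8,3), (12,1), (13,7), (16,4)}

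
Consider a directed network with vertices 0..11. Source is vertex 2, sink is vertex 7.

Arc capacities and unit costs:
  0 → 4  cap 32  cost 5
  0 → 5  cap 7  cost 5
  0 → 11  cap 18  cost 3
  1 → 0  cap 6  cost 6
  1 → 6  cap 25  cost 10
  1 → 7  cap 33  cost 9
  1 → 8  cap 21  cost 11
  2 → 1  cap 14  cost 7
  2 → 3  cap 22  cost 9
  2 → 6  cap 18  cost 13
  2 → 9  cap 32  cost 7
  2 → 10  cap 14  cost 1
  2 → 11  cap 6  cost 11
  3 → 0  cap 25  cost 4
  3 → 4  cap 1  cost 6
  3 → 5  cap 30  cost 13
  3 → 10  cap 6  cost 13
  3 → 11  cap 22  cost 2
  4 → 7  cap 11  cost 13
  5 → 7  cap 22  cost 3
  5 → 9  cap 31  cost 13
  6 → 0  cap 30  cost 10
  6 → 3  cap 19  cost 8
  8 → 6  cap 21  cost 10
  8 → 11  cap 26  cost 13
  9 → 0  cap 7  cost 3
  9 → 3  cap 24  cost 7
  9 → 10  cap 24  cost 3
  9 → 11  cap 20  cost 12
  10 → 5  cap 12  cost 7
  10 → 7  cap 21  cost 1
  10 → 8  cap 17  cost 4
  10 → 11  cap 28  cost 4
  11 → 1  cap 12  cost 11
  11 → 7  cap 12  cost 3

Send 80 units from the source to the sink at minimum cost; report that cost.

shortest-cost path #1: 2→10→7 push 14 @ unit cost 2 (adds 28)
shortest-cost path #2: 2→9→10→7 push 7 @ unit cost 11 (adds 77)
shortest-cost path #3: 2→11→7 push 6 @ unit cost 14 (adds 84)
shortest-cost path #4: 2→3→11→7 push 6 @ unit cost 14 (adds 84)
shortest-cost path #5: 2→1→7 push 14 @ unit cost 16 (adds 224)
shortest-cost path #6: 2→9→0→5→7 push 7 @ unit cost 18 (adds 126)
shortest-cost path #7: 2→9→10→5→7 push 12 @ unit cost 20 (adds 240)
shortest-cost path #8: 2→3→5→7 push 3 @ unit cost 25 (adds 75)
shortest-cost path #9: 2→3→4→7 push 1 @ unit cost 28 (adds 28)
shortest-cost path #10: 2→3→11→1→7 push 10 @ unit cost 31 (adds 310)
total cost = 1276

Minimum cost for 80 units: 1276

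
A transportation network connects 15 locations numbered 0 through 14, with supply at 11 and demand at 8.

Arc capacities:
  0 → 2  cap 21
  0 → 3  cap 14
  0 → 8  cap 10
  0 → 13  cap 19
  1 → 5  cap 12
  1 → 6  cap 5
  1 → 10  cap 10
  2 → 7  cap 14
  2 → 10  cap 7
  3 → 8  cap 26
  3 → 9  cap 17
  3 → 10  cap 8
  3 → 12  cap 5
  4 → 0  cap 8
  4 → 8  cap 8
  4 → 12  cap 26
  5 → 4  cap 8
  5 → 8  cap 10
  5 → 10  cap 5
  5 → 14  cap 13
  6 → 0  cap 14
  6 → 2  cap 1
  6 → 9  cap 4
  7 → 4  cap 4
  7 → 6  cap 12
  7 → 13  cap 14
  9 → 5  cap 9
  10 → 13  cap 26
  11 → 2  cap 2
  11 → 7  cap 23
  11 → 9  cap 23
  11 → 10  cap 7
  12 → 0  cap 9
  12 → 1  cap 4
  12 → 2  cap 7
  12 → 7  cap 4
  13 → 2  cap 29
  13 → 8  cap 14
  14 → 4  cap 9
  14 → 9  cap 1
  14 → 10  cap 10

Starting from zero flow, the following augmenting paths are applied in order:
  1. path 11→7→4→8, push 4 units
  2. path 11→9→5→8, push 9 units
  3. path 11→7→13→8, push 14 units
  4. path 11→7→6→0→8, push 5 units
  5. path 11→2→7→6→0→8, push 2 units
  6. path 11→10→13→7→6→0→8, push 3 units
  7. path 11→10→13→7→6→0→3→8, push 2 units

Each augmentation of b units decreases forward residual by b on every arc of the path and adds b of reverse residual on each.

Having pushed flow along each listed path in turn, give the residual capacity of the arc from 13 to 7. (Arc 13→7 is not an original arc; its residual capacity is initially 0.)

Residual capacity of (13,7): 9

after path 1 (11→7→4→8, push 4): res(13,7)=0
after path 2 (11→9→5→8, push 9): res(13,7)=0
after path 3 (11→7→13→8, push 14): res(13,7)=14
after path 4 (11→7→6→0→8, push 5): res(13,7)=14
after path 5 (11→2→7→6→0→8, push 2): res(13,7)=14
after path 6 (11→10→13→7→6→0→8, push 3): res(13,7)=11
after path 7 (11→10→13→7→6→0→3→8, push 2): res(13,7)=9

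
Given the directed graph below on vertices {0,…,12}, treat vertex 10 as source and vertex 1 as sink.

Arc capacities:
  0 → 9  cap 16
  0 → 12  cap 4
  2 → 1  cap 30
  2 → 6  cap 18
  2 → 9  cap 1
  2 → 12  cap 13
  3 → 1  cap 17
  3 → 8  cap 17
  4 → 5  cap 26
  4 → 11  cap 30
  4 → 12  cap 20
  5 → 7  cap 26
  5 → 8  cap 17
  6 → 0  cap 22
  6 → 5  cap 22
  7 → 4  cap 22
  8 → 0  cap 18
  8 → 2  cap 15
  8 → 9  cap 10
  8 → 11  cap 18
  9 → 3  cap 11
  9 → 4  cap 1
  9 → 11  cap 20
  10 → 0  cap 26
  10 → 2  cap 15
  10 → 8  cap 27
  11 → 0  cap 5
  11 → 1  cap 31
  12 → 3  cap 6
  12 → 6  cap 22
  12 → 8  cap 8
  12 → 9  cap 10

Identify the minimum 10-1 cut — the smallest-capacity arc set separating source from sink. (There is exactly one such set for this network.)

augment #1: 10→2→1 push 15
augment #2: 10→8→2→1 push 15
augment #3: 10→8→11→1 push 12
augment #4: 10→0→9→3→1 push 11
augment #5: 10→0→9→11→1 push 5
augment #6: 10→0→12→3→1 push 4
max flow = 62; residual-reachable set from 10 gives S-side
cut edges (S→T): {(0,9), (0,12), (10,2), (10,8)} total cap 62

Min-cut arcs: {(0,9), (0,12), (10,2), (10,8)} (total capacity 62)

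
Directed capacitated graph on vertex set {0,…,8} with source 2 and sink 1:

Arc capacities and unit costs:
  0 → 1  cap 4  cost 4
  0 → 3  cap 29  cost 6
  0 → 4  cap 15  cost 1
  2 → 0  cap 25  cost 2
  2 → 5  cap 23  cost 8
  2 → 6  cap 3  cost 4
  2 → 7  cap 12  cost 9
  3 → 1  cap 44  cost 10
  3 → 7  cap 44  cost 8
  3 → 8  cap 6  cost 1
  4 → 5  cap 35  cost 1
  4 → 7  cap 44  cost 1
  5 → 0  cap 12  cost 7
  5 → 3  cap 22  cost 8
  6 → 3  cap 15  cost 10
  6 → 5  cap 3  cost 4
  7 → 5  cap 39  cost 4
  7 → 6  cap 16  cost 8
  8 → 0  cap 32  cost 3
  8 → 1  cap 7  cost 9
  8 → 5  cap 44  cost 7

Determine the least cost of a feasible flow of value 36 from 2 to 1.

Minimum cost for 36 units: 682

shortest-cost path #1: 2→0→1 push 4 @ unit cost 6 (adds 24)
shortest-cost path #2: 2→0→3→1 push 21 @ unit cost 18 (adds 378)
shortest-cost path #3: 2→6→3→1 push 3 @ unit cost 24 (adds 72)
shortest-cost path #4: 2→5→3→1 push 8 @ unit cost 26 (adds 208)
total cost = 682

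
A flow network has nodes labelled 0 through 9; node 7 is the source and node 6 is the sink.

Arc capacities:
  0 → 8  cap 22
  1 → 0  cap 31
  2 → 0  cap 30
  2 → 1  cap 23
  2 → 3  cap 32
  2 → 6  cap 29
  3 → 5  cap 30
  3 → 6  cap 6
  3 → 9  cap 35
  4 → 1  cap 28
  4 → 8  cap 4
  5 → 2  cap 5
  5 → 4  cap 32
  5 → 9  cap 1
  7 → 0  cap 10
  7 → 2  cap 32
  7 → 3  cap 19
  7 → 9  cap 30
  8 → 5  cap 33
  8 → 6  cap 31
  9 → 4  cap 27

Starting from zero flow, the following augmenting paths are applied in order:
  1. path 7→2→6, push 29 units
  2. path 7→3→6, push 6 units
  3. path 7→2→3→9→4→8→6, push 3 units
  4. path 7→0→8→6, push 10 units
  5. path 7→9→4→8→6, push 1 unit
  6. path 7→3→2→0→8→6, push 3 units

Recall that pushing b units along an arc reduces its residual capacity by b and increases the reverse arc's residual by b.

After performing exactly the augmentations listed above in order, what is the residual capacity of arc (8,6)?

Residual capacity of (8,6): 14

after path 1 (7→2→6, push 29): res(8,6)=31
after path 2 (7→3→6, push 6): res(8,6)=31
after path 3 (7→2→3→9→4→8→6, push 3): res(8,6)=28
after path 4 (7→0→8→6, push 10): res(8,6)=18
after path 5 (7→9→4→8→6, push 1): res(8,6)=17
after path 6 (7→3→2→0→8→6, push 3): res(8,6)=14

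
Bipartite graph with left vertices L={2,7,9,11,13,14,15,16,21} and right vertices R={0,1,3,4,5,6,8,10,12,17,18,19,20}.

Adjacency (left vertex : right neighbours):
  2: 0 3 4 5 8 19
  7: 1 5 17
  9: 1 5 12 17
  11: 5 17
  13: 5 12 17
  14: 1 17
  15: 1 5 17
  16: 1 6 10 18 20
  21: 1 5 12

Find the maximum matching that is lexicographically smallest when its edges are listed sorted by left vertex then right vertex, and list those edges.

Lex-smallest maximum matching: {(2,0), (7,1), (9,5), (11,17), (13,12), (16,6)}

|M| = 6 (so the lex-smallest maximum matching has 6 edges)
process left vertices in ascending order; for each, take the smallest-labelled available neighbour that still permits 6 edges overall, or leave it unmatched if none does
lex-smallest matching: {2-0, 7-1, 9-5, 11-17, 13-12, 16-6}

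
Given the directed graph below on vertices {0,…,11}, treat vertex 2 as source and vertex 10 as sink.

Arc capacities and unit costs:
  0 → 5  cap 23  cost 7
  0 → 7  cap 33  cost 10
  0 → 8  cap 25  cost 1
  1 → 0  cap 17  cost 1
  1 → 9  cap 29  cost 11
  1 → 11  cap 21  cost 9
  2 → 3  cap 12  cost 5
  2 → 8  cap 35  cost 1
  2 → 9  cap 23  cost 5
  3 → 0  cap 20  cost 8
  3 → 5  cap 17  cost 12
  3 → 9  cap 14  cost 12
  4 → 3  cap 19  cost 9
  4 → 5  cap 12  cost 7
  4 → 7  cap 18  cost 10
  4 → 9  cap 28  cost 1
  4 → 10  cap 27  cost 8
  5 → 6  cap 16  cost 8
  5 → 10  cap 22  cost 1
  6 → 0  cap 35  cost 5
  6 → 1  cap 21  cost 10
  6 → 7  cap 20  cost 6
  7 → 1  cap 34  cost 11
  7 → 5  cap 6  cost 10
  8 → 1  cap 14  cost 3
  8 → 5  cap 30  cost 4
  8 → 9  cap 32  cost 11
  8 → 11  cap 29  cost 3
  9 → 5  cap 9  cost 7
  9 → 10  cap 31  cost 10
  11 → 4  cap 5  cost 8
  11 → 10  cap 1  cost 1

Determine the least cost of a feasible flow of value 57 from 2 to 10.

shortest-cost path #1: 2→8→11→10 push 1 @ unit cost 5 (adds 5)
shortest-cost path #2: 2→8→5→10 push 22 @ unit cost 6 (adds 132)
shortest-cost path #3: 2→9→10 push 23 @ unit cost 15 (adds 345)
shortest-cost path #4: 2→8→11→4→10 push 5 @ unit cost 20 (adds 100)
shortest-cost path #5: 2→8→9→10 push 6 @ unit cost 22 (adds 132)
total cost = 714

Minimum cost for 57 units: 714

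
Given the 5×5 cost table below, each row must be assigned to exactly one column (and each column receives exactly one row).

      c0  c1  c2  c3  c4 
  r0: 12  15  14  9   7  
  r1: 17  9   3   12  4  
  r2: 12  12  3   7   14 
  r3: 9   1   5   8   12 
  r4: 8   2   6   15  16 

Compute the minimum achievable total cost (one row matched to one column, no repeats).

Minimum assignment cost: 25

optimal assignment: row0→col3 (cost 9), row1→col4 (cost 4), row2→col2 (cost 3), row3→col1 (cost 1), row4→col0 (cost 8)
total = 9 + 4 + 3 + 1 + 8 = 25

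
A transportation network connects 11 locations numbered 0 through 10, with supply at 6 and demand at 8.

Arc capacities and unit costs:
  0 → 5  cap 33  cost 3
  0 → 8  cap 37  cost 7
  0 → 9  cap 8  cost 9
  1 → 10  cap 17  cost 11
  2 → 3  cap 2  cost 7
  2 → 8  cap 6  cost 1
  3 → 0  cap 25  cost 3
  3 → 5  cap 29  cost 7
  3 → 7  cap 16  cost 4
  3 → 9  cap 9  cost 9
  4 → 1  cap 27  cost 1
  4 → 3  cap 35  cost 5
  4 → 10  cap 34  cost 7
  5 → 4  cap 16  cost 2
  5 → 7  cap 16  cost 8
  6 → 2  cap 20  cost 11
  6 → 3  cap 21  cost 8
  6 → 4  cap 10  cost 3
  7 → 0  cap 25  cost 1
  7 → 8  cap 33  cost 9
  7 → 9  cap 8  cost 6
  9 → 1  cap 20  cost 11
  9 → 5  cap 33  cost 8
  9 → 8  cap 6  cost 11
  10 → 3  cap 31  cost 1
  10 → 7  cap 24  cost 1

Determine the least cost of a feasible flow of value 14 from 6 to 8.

Minimum cost for 14 units: 216

shortest-cost path #1: 6→2→8 push 6 @ unit cost 12 (adds 72)
shortest-cost path #2: 6→3→0→8 push 8 @ unit cost 18 (adds 144)
total cost = 216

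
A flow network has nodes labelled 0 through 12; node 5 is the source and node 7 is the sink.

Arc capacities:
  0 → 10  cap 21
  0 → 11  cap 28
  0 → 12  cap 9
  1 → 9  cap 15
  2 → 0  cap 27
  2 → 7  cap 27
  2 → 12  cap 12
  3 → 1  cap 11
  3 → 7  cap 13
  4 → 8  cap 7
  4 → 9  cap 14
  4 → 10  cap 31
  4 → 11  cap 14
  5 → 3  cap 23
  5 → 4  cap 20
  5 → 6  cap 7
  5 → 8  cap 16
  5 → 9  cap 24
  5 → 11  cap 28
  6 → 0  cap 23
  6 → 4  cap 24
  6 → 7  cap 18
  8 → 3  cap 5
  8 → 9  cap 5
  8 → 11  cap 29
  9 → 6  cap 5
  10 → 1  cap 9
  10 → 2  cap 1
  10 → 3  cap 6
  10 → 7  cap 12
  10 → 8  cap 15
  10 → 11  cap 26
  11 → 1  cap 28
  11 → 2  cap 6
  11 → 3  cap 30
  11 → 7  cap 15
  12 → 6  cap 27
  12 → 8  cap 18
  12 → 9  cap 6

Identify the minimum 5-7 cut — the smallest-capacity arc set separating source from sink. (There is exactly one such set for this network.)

Min-cut arcs: {(3,7), (5,6), (9,6), (10,2), (10,7), (11,2), (11,7)} (total capacity 59)

augment #1: 5→3→7 push 13
augment #2: 5→6→7 push 7
augment #3: 5→11→7 push 15
augment #4: 5→4→10→7 push 12
augment #5: 5→9→6→7 push 5
augment #6: 5→11→2→7 push 6
augment #7: 5→4→10→2→7 push 1
max flow = 59; residual-reachable set from 5 gives S-side
cut edges (S→T): {(3,7), (5,6), (9,6), (10,2), (10,7), (11,2), (11,7)} total cap 59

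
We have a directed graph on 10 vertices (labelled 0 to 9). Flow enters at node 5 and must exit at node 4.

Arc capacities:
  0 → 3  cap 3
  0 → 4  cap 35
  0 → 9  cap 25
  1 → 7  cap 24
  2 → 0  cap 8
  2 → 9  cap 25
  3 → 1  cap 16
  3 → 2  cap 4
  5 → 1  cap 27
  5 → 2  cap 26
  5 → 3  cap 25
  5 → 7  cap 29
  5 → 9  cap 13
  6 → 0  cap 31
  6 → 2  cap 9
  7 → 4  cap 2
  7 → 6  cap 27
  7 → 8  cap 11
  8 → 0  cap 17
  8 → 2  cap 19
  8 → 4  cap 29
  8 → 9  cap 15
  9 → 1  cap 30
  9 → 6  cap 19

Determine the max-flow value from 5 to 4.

Maximum flow value: 48

augment #1: 5→7→4 bottleneck 2, total now 2
augment #2: 5→2→0→4 bottleneck 8, total now 10
augment #3: 5→7→8→4 bottleneck 11, total now 21
augment #4: 5→7→6→0→4 bottleneck 16, total now 37
augment #5: 5→9→6→0→4 bottleneck 11, total now 48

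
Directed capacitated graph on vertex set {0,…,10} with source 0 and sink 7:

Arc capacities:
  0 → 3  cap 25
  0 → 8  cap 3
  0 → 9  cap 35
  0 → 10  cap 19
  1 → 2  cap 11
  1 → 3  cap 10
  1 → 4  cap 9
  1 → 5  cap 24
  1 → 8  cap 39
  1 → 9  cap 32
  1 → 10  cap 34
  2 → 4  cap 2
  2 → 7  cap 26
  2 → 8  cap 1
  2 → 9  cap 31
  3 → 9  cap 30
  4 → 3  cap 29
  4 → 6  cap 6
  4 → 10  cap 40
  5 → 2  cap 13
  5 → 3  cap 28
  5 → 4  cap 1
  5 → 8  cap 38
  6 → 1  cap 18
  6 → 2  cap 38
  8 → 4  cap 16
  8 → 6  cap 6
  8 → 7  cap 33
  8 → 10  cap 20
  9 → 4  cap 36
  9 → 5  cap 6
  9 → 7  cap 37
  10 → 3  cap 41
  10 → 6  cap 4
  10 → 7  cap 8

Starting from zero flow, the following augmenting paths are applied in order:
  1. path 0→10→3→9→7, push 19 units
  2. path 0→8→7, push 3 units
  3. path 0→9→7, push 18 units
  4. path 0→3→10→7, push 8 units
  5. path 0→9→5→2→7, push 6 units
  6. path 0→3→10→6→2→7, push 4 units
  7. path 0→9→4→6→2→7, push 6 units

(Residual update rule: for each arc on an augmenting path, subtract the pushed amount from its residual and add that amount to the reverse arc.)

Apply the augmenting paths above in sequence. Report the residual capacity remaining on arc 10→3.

Residual capacity of (10,3): 34

after path 1 (0→10→3→9→7, push 19): res(10,3)=22
after path 2 (0→8→7, push 3): res(10,3)=22
after path 3 (0→9→7, push 18): res(10,3)=22
after path 4 (0→3→10→7, push 8): res(10,3)=30
after path 5 (0→9→5→2→7, push 6): res(10,3)=30
after path 6 (0→3→10→6→2→7, push 4): res(10,3)=34
after path 7 (0→9→4→6→2→7, push 6): res(10,3)=34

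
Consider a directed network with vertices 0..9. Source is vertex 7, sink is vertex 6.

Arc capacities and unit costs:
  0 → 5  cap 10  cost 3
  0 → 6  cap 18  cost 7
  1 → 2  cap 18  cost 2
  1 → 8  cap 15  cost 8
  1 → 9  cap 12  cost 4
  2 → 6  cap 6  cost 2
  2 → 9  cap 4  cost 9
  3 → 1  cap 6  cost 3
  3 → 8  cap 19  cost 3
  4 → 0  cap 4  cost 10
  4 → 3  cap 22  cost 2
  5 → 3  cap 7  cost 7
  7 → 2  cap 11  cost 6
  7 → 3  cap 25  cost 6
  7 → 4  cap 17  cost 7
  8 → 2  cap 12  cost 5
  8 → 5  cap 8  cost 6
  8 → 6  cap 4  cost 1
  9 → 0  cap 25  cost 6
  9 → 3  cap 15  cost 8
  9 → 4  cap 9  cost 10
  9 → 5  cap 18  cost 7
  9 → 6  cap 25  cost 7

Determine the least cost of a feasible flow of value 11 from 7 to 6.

shortest-cost path #1: 7→2→6 push 6 @ unit cost 8 (adds 48)
shortest-cost path #2: 7→3→8→6 push 4 @ unit cost 10 (adds 40)
shortest-cost path #3: 7→3→1→9→6 push 1 @ unit cost 20 (adds 20)
total cost = 108

Minimum cost for 11 units: 108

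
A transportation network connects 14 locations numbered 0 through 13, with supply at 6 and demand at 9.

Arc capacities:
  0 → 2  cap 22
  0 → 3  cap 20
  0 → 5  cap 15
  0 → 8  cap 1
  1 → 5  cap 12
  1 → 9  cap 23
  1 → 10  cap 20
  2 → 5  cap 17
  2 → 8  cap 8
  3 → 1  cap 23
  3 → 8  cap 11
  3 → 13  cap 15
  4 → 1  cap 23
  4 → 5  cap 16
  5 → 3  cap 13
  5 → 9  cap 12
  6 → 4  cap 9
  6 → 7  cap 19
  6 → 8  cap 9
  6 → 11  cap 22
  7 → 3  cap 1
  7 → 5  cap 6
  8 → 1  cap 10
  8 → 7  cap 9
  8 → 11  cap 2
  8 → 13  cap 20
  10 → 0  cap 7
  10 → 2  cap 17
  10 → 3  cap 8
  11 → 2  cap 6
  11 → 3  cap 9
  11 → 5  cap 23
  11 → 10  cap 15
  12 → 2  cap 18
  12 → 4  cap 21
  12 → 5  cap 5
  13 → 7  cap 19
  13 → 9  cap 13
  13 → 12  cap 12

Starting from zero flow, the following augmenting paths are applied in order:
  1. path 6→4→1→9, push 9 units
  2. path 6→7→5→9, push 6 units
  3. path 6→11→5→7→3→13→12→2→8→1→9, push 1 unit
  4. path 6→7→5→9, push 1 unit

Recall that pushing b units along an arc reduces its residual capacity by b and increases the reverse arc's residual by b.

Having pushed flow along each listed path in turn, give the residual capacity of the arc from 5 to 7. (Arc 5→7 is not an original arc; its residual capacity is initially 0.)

Residual capacity of (5,7): 6

after path 1 (6→4→1→9, push 9): res(5,7)=0
after path 2 (6→7→5→9, push 6): res(5,7)=6
after path 3 (6→11→5→7→3→13→12→2→8→1→9, push 1): res(5,7)=5
after path 4 (6→7→5→9, push 1): res(5,7)=6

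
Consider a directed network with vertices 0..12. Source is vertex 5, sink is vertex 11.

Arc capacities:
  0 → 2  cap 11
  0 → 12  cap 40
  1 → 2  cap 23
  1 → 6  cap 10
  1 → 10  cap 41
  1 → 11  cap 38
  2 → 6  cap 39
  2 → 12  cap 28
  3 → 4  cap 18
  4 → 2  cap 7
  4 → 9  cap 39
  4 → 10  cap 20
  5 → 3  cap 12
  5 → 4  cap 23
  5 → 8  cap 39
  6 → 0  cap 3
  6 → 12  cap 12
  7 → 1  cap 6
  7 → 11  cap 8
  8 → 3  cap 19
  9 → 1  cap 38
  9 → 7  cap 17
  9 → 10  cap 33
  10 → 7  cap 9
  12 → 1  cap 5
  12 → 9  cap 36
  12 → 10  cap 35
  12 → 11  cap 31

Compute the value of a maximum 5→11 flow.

Maximum flow value: 41

augment #1: 5→4→2→12→11 bottleneck 7, total now 7
augment #2: 5→4→9→1→11 bottleneck 16, total now 23
augment #3: 5→3→4→9→1→11 bottleneck 12, total now 35
augment #4: 5→8→3→4→9→1→11 bottleneck 6, total now 41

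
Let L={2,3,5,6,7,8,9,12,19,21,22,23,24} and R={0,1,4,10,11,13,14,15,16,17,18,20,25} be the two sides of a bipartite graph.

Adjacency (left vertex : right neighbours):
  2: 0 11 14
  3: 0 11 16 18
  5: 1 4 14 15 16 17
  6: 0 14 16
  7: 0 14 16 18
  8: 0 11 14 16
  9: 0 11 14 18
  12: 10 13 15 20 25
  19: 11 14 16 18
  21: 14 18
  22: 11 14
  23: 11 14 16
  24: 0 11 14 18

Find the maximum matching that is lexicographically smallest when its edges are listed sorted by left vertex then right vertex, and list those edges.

Lex-smallest maximum matching: {(2,0), (3,11), (5,1), (6,14), (7,16), (9,18), (12,10)}

|M| = 7 (so the lex-smallest maximum matching has 7 edges)
process left vertices in ascending order; for each, take the smallest-labelled available neighbour that still permits 7 edges overall, or leave it unmatched if none does
lex-smallest matching: {2-0, 3-11, 5-1, 6-14, 7-16, 9-18, 12-10}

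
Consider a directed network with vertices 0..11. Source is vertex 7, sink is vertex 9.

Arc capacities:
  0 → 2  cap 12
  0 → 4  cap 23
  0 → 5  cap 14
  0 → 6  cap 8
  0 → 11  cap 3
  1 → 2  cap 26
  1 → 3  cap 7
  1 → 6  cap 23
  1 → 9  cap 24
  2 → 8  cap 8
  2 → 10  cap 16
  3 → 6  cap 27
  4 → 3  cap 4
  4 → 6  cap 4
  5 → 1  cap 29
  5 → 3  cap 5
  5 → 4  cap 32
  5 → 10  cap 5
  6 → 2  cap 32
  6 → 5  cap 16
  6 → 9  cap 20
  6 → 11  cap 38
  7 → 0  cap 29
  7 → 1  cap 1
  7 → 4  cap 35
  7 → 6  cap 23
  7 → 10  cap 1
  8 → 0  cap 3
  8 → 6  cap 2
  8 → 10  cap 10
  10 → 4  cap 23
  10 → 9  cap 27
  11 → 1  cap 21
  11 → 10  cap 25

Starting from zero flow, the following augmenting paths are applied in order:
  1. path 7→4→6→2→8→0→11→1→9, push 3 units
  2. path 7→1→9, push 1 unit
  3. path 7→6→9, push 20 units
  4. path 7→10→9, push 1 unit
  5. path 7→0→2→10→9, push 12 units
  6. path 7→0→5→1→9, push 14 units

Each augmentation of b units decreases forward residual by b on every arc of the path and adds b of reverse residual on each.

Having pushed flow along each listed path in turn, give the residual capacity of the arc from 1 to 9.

after path 1 (7→4→6→2→8→0→11→1→9, push 3): res(1,9)=21
after path 2 (7→1→9, push 1): res(1,9)=20
after path 3 (7→6→9, push 20): res(1,9)=20
after path 4 (7→10→9, push 1): res(1,9)=20
after path 5 (7→0→2→10→9, push 12): res(1,9)=20
after path 6 (7→0→5→1→9, push 14): res(1,9)=6

Residual capacity of (1,9): 6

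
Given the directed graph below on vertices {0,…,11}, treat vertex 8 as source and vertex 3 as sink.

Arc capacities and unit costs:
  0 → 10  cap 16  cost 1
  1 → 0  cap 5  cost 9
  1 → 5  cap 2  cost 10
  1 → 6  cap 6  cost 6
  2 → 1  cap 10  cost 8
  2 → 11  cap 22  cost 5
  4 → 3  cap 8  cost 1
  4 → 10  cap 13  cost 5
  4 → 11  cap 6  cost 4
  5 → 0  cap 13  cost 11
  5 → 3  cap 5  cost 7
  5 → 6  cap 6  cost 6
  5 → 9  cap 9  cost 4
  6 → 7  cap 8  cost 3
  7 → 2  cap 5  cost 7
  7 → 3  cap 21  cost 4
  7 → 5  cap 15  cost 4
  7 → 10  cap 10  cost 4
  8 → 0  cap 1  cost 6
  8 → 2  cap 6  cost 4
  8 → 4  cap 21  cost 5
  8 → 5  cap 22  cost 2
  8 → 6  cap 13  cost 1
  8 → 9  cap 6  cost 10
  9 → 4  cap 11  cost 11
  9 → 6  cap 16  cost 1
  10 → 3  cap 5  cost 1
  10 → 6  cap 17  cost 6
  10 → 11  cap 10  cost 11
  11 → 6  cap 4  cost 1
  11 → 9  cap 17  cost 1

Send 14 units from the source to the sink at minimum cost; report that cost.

shortest-cost path #1: 8→4→3 push 8 @ unit cost 6 (adds 48)
shortest-cost path #2: 8→6→7→3 push 6 @ unit cost 8 (adds 48)
total cost = 96

Minimum cost for 14 units: 96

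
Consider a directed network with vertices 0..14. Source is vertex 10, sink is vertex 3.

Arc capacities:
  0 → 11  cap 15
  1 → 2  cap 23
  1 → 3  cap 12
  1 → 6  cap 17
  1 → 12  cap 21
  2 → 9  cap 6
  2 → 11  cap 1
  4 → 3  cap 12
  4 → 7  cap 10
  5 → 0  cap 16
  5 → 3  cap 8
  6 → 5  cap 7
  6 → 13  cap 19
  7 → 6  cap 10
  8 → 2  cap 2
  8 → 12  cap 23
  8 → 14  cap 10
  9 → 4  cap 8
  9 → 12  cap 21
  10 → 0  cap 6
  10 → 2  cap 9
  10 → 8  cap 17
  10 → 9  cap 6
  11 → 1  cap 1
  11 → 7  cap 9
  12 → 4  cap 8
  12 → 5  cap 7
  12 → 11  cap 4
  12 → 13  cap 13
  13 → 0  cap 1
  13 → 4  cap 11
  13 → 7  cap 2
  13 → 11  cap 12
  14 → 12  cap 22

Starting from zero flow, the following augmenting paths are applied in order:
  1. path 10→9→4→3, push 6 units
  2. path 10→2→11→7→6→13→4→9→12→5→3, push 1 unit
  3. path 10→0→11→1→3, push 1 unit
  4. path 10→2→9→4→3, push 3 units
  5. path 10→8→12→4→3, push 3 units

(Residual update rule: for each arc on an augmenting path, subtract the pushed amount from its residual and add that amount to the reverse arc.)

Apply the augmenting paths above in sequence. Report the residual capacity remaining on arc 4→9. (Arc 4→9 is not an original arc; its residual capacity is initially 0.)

Residual capacity of (4,9): 8

after path 1 (10→9→4→3, push 6): res(4,9)=6
after path 2 (10→2→11→7→6→13→4→9→12→5→3, push 1): res(4,9)=5
after path 3 (10→0→11→1→3, push 1): res(4,9)=5
after path 4 (10→2→9→4→3, push 3): res(4,9)=8
after path 5 (10→8→12→4→3, push 3): res(4,9)=8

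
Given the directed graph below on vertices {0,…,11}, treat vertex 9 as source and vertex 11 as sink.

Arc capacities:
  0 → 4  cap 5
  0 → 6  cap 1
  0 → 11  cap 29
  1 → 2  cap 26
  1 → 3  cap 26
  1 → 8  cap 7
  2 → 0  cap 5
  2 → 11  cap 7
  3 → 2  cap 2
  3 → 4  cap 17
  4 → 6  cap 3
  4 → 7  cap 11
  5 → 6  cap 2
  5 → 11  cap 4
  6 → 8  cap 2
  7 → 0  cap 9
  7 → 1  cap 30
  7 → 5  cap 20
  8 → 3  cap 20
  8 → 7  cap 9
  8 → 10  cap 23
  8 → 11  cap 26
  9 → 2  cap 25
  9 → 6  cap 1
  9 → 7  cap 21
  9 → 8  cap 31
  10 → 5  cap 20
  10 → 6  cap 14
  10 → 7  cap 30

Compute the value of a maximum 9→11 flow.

augment #1: 9→2→11 bottleneck 7, total now 7
augment #2: 9→8→11 bottleneck 26, total now 33
augment #3: 9→2→0→11 bottleneck 5, total now 38
augment #4: 9→7→0→11 bottleneck 9, total now 47
augment #5: 9→7→5→11 bottleneck 4, total now 51

Maximum flow value: 51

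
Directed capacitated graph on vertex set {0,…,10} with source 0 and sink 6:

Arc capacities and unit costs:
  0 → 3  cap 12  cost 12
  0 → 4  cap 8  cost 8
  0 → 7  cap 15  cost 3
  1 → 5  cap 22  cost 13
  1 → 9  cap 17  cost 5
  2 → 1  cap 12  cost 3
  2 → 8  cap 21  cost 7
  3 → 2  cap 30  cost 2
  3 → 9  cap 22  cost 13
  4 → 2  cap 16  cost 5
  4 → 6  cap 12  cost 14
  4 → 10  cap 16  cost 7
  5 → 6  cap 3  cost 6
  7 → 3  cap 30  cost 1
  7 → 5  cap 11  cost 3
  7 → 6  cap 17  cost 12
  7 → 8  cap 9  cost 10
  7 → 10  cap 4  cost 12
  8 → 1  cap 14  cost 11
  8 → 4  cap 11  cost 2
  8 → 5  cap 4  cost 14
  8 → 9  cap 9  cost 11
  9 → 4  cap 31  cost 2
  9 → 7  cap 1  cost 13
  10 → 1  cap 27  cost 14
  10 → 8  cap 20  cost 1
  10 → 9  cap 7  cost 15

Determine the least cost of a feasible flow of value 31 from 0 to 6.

Minimum cost for 31 units: 704

shortest-cost path #1: 0→7→5→6 push 3 @ unit cost 12 (adds 36)
shortest-cost path #2: 0→7→6 push 12 @ unit cost 15 (adds 180)
shortest-cost path #3: 0→4→6 push 8 @ unit cost 22 (adds 176)
shortest-cost path #4: 0→3→2→8→4→6 push 4 @ unit cost 37 (adds 148)
shortest-cost path #5: 0→3→2→1→5→7→6 push 3 @ unit cost 39 (adds 117)
shortest-cost path #6: 0→3→2→1→9→7→6 push 1 @ unit cost 47 (adds 47)
total cost = 704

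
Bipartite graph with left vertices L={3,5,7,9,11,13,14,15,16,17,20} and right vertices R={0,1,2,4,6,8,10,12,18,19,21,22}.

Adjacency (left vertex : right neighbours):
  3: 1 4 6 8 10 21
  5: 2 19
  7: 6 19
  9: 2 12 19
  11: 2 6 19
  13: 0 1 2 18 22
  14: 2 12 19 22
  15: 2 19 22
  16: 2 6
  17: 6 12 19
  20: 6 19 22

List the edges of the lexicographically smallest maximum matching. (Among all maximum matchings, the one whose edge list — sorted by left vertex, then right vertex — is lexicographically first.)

Lex-smallest maximum matching: {(3,1), (5,2), (7,6), (9,12), (11,19), (13,0), (14,22)}

|M| = 7 (so the lex-smallest maximum matching has 7 edges)
process left vertices in ascending order; for each, take the smallest-labelled available neighbour that still permits 7 edges overall, or leave it unmatched if none does
lex-smallest matching: {3-1, 5-2, 7-6, 9-12, 11-19, 13-0, 14-22}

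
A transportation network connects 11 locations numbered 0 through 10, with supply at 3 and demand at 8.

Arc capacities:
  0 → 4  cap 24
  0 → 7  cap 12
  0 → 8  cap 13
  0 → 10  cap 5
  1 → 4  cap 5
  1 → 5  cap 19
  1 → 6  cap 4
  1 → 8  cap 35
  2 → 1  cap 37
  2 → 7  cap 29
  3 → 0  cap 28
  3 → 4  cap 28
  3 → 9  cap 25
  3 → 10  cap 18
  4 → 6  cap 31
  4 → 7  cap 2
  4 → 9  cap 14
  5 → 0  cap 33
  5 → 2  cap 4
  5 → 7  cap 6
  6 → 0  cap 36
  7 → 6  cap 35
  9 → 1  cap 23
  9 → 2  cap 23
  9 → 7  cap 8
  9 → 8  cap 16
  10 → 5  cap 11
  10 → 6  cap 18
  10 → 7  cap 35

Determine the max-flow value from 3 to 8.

Maximum flow value: 56

augment #1: 3→0→8 bottleneck 13, total now 13
augment #2: 3→9→8 bottleneck 16, total now 29
augment #3: 3→9→1→8 bottleneck 9, total now 38
augment #4: 3→4→9→1→8 bottleneck 14, total now 52
augment #5: 3→10→5→2→1→8 bottleneck 4, total now 56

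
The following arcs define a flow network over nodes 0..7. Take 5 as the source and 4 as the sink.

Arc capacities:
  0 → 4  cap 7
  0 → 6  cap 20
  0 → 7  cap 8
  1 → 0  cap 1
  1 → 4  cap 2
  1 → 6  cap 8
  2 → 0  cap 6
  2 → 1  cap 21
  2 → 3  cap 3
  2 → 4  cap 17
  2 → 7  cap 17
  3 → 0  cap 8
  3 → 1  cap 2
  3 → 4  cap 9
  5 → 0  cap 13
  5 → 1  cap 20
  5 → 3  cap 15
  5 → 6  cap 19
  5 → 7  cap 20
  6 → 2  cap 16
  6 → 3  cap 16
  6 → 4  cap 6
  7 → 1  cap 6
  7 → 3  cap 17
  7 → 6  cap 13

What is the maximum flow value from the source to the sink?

Maximum flow value: 40

augment #1: 5→0→4 bottleneck 7, total now 7
augment #2: 5→1→4 bottleneck 2, total now 9
augment #3: 5→3→4 bottleneck 9, total now 18
augment #4: 5→6→4 bottleneck 6, total now 24
augment #5: 5→6→2→4 bottleneck 13, total now 37
augment #6: 5→0→6→2→4 bottleneck 3, total now 40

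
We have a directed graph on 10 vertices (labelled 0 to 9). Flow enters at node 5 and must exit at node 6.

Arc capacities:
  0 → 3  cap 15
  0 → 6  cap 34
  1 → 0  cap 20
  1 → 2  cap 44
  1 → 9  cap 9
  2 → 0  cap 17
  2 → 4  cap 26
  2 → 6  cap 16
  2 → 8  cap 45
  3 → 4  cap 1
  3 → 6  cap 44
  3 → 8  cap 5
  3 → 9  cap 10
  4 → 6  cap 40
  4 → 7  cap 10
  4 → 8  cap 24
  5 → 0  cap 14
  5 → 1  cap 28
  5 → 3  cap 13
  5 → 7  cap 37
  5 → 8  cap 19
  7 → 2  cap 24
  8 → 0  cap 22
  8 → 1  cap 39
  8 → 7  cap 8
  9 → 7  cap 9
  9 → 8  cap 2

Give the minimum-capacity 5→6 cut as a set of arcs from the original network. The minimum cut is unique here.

augment #1: 5→0→6 push 14
augment #2: 5→3→6 push 13
augment #3: 5→1→0→6 push 20
augment #4: 5→1→2→6 push 8
augment #5: 5→7→2→6 push 8
augment #6: 5→7→2→4→6 push 16
augment #7: 5→8→0→3→6 push 15
augment #8: 5→8→1→2→4→6 push 4
max flow = 98; residual-reachable set from 5 gives S-side
cut edges (S→T): {(5,0), (5,1), (5,3), (5,8), (7,2)} total cap 98

Min-cut arcs: {(5,0), (5,1), (5,3), (5,8), (7,2)} (total capacity 98)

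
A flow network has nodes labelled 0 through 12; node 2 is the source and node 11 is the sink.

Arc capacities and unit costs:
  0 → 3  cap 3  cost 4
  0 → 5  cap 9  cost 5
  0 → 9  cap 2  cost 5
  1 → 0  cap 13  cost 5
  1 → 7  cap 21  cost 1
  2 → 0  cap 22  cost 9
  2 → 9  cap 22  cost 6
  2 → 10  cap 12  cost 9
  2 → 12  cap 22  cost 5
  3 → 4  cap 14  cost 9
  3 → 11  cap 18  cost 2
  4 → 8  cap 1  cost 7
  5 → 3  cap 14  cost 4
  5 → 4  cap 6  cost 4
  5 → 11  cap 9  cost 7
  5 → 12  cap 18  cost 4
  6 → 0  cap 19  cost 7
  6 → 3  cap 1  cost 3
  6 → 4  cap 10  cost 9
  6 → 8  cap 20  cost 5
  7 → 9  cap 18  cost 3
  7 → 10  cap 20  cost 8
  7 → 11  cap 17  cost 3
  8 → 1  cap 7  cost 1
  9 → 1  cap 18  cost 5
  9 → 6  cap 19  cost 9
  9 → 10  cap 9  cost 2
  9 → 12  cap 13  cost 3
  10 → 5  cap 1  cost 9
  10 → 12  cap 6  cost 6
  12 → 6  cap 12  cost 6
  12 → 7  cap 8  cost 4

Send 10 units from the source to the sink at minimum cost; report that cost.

shortest-cost path #1: 2→12→7→11 push 8 @ unit cost 12 (adds 96)
shortest-cost path #2: 2→0→3→11 push 2 @ unit cost 15 (adds 30)
total cost = 126

Minimum cost for 10 units: 126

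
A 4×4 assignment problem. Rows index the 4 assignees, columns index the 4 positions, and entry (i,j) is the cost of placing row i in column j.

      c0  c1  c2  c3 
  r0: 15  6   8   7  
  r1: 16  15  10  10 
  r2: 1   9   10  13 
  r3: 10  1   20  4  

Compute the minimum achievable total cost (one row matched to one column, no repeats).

Minimum assignment cost: 19

optimal assignment: row0→col3 (cost 7), row1→col2 (cost 10), row2→col0 (cost 1), row3→col1 (cost 1)
total = 7 + 10 + 1 + 1 = 19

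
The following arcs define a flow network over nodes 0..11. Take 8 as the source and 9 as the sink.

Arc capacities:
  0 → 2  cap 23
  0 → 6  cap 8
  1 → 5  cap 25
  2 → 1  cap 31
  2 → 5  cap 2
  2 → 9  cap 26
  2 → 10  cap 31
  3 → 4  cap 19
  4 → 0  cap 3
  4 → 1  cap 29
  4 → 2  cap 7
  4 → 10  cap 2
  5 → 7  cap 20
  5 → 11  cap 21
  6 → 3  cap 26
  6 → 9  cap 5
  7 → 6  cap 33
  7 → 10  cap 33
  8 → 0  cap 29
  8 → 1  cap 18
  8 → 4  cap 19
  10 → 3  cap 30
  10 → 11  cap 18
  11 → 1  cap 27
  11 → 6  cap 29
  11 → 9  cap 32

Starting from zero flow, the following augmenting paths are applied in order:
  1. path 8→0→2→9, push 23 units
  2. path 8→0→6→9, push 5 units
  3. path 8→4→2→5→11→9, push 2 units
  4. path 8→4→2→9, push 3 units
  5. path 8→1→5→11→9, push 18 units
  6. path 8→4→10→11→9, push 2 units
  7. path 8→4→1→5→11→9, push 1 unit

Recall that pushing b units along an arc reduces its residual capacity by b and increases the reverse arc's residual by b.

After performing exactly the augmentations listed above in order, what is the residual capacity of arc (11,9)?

Residual capacity of (11,9): 9

after path 1 (8→0→2→9, push 23): res(11,9)=32
after path 2 (8→0→6→9, push 5): res(11,9)=32
after path 3 (8→4→2→5→11→9, push 2): res(11,9)=30
after path 4 (8→4→2→9, push 3): res(11,9)=30
after path 5 (8→1→5→11→9, push 18): res(11,9)=12
after path 6 (8→4→10→11→9, push 2): res(11,9)=10
after path 7 (8→4→1→5→11→9, push 1): res(11,9)=9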